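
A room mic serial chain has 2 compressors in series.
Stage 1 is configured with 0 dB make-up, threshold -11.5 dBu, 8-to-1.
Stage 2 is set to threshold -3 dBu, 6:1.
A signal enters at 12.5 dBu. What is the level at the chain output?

Stage 1: 12.5 dBu is 24 dB over -11.5 dBu; at 8:1 that becomes 3 dB over, giving -8.5 dBu.
Stage 2: -8.5 dBu is at or below the -3 dBu threshold — no compression; output -8.5 dBu.

-8.5 dBu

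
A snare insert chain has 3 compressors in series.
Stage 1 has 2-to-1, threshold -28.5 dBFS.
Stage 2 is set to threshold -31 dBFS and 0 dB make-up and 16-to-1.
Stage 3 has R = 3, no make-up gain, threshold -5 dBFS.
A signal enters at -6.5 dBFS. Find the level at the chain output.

Stage 1: -6.5 dBFS is 22 dB over -28.5 dBFS; at 2:1 that becomes 11 dB over, giving -17.5 dBFS.
Stage 2: overshoot 13.5 dB → 13.5/16 = 0.84375 dB → -30.15625 dBFS.
Stage 3: below threshold (-30.15625 ≤ -5); passes unchanged; output -30.15625 dBFS.

-30.15625 dBFS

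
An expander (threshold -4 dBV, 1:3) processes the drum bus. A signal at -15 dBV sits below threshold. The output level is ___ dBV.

-37 dBV

Below threshold, a 1:3 expander applies gain = (3−1)×(T − x) of attenuation.
(3−1) × 11 = 22 dB, so output = -15 − 22 = -37 dBV.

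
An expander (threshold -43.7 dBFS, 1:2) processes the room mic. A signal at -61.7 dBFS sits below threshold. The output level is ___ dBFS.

-79.7 dBFS

The input is 18 dB below the -43.7 dBFS threshold.
A 1:2 expander multiplies undershoot by 2: 18 × 2 = 36 dB below threshold.
Output = -43.7 − 36 = -79.7 dBFS.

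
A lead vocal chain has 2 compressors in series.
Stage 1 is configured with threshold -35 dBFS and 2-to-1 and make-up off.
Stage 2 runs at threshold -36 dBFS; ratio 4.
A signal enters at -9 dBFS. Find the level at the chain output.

Stage 1: -9 dBFS is 26 dB over -35 dBFS; at 2:1 that becomes 13 dB over, giving -22 dBFS.
Stage 2: 14 dB above -36 dBFS, reduced 4:1 to 3.5 dB above → -32.5 dBFS.

-32.5 dBFS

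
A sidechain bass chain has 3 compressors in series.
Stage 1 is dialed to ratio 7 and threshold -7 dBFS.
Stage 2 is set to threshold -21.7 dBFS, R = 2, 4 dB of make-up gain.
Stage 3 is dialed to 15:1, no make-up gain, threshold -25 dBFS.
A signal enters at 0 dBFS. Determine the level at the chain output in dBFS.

-23.99 dBFS

Stage 1: overshoot 7 dB → 7/7 = 1 dB → -6 dBFS.
Stage 2: overshoot 15.7 dB → 15.7/2 = 7.85 dB → -13.85 dBFS; +4 dB make-up → -9.85 dBFS.
Stage 3: -9.85 dBFS is 15.15 dB over -25 dBFS; at 15:1 that becomes 1.01 dB over, giving -23.99 dBFS.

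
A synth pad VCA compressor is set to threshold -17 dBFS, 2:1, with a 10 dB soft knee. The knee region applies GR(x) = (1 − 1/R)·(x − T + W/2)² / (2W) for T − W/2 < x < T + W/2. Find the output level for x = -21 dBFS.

-21.025 dBFS

x − T + W/2 = -21 − (-17) + 5 = 1.
GR = (1 − 1/2) × 1² / 20 = 0.5 × 1 / 20 = 0.025 dB.
Output = -21 − 0.025 = -21.025 dBFS.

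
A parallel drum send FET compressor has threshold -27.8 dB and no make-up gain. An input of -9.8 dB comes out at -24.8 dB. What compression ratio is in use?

Input overshoot = -9.8 − (-27.8) = 18 dB; output overshoot = -24.8 − (-27.8) = 3 dB.
Ratio = 18 / 3 = 6.

6:1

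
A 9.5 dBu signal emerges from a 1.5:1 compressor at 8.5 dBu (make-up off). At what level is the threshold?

6.5 dBu

Input is 3 dB above T (since output overshoot × R = input overshoot: (8.5 − T)·1.5 = 9.5 − T gives T = 6.5 dBu).
Check: 6.5 + (9.5 − 6.5)/1.5 = 6.5 + 2 = 8.5 dBu. ✓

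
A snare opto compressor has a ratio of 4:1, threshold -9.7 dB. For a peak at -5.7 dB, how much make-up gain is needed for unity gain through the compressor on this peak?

Without make-up, output = threshold + overshoot/4 = -9.7 + 1 = -8.7 dB.
Gap to target: 3 dB.

3 dB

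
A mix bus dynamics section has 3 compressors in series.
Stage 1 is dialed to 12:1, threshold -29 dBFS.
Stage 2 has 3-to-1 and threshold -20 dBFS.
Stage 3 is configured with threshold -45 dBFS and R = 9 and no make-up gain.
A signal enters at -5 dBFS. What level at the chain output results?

-43 dBFS

Stage 1: overshoot 24 dB → 24/12 = 2 dB → -27 dBFS.
Stage 2: -27 dBFS ≤ -20 dBFS, so stage 2 doesn't engage; output -27 dBFS.
Stage 3: -27 dBFS is 18 dB over -45 dBFS; at 9:1 that becomes 2 dB over, giving -43 dBFS.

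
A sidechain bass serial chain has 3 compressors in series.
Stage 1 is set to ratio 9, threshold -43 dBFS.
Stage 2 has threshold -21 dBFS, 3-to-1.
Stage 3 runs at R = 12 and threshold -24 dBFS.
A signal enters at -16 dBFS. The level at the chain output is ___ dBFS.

-40 dBFS

Stage 1: overshoot 27 dB → 27/9 = 3 dB → -40 dBFS.
Stage 2: -40 dBFS ≤ -21 dBFS, so stage 2 doesn't engage; output -40 dBFS.
Stage 3: below threshold (-40 ≤ -24); passes unchanged; output -40 dBFS.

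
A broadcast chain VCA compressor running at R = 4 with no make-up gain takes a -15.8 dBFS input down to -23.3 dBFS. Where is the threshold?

Let T be the threshold. Output overshoot = (input overshoot)/R, so -23.3 − T = (-15.8 − T)/4.
4·(-23.3 − T) = -15.8 − T → 3·T = -93.2 − (-15.8) = -77.4.
T = -77.4/3 = -25.8 dBFS.

-25.8 dBFS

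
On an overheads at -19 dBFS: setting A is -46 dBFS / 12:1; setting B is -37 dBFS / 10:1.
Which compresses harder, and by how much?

A, by 8.55 dB

A: overshoot 27 dB → output overshoot 2.25 dB → GR 24.75 dB.
B: overshoot 18 dB → output overshoot 1.8 dB → GR 16.2 dB.
A reduces 8.55 dB more.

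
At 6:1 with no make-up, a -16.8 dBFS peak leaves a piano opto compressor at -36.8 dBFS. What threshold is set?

-40.8 dBFS

Let T be the threshold. Output overshoot = (input overshoot)/R, so -36.8 − T = (-16.8 − T)/6.
6·(-36.8 − T) = -16.8 − T → 5·T = -220.8 − (-16.8) = -204.
T = -204/5 = -40.8 dBFS.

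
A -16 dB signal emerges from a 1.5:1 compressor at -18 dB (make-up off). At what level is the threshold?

-22 dB

Gain reduction = -16 − (-18) = 2 dB; output overshoot = GR / (R − 1) = 2 / 0.5 = 4 dB.
Threshold = output − output overshoot = -18 − 4 = -22 dB.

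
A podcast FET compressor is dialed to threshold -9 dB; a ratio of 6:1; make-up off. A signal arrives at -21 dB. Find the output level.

-21 dB is 12 dB below the -9 dB threshold, so no gain reduction is applied.
Output = input = -21 dB.

-21 dB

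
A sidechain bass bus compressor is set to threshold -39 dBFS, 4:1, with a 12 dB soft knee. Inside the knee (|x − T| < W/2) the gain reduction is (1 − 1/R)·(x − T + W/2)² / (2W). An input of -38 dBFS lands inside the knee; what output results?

-39.53125 dBFS

x − T + W/2 = -38 − (-39) + 6 = 7.
GR = (1 − 1/4) × 7² / 24 = 0.75 × 49 / 24 = 1.53125 dB.
Output = -38 − 1.53125 = -39.53125 dBFS.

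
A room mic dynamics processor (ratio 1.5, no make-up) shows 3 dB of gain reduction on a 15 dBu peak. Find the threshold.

Input is 9 dB above T (since output overshoot × R = input overshoot: (12 − T)·1.5 = 15 − T gives T = 6 dBu).
Check: 6 + (15 − 6)/1.5 = 6 + 6 = 12 dBu. ✓

6 dBu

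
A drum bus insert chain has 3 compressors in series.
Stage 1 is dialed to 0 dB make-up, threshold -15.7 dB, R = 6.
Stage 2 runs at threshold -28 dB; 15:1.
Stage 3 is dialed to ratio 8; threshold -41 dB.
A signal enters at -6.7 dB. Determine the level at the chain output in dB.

Stage 1: -6.7 dB is 9 dB over -15.7 dB; at 6:1 that becomes 1.5 dB over, giving -14.2 dB.
Stage 2: -14.2 dB is 13.8 dB over -28 dB; at 15:1 that becomes 0.92 dB over, giving -27.08 dB.
Stage 3: overshoot 13.92 dB → 13.92/8 = 1.74 dB → -39.26 dB.

-39.26 dB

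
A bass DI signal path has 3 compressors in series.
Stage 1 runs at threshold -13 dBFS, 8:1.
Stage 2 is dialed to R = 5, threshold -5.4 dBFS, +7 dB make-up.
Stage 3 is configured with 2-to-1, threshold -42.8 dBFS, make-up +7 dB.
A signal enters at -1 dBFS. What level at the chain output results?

-16.65 dBFS

Stage 1: 12 dB above -13 dBFS, reduced 8:1 to 1.5 dB above → -11.5 dBFS.
Stage 2: below threshold (-11.5 ≤ -5.4); passes unchanged; make-up brings it to -4.5 dBFS.
Stage 3: -4.5 dBFS is 38.3 dB over -42.8 dBFS; at 2:1 that becomes 19.15 dB over, giving -23.65 dBFS; +7 dB make-up → -16.65 dBFS.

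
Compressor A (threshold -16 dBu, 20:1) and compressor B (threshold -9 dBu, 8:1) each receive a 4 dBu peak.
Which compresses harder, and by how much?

A, by 7.625 dB

A: GR = 20 − 20/20 = 19 dB.
B: GR = 13 − 13/8 = 11.375 dB.
A reduces 7.625 dB more.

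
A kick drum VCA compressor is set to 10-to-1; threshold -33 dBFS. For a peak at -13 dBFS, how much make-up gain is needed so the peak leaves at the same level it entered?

18 dB

Without make-up, output = threshold + overshoot/10 = -33 + 2 = -31 dBFS.
Gap to target: 18 dB.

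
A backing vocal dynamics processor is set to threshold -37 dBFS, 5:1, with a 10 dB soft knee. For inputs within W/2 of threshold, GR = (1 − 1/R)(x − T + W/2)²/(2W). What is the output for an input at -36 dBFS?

x − T + W/2 = -36 − (-37) + 5 = 6.
GR = (1 − 1/5) × 6² / 20 = 0.8 × 36 / 20 = 1.44 dB.
Output = -36 − 1.44 = -37.44 dBFS.

-37.44 dBFS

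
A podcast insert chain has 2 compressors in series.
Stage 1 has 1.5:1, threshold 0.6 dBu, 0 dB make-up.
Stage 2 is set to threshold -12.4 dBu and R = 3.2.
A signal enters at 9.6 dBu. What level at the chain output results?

-6.4625 dBu

Stage 1: overshoot 9 dB → 9/1.5 = 6 dB → 6.6 dBu.
Stage 2: 19 dB above -12.4 dBu, reduced 3.2:1 to 5.9375 dB above → -6.4625 dBu.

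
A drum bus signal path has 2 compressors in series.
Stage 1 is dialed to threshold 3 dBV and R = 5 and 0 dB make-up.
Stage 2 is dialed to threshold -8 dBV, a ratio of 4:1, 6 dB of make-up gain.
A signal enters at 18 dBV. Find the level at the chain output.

1.5 dBV

Stage 1: 15 dB above 3 dBV, reduced 5:1 to 3 dB above → 6 dBV.
Stage 2: 6 dBV is 14 dB over -8 dBV; at 4:1 that becomes 3.5 dB over, giving -4.5 dBV; +6 dB make-up → 1.5 dBV.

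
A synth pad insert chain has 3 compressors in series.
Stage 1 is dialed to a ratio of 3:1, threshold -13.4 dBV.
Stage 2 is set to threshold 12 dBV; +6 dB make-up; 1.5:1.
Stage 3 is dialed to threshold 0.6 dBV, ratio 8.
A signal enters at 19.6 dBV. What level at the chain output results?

Stage 1: 33 dB above -13.4 dBV, reduced 3:1 to 11 dB above → -2.4 dBV.
Stage 2: -2.4 dBV is at or below the 12 dBV threshold — no compression; make-up brings it to 3.6 dBV.
Stage 3: 3 dB above 0.6 dBV, reduced 8:1 to 0.375 dB above → 0.975 dBV.

0.975 dBV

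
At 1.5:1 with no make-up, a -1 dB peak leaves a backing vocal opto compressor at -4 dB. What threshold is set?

-10 dB

Let T be the threshold. Output overshoot = (input overshoot)/R, so -4 − T = (-1 − T)/1.5.
1.5·(-4 − T) = -1 − T → 0.5·T = -6 − (-1) = -5.
T = -5/0.5 = -10 dB.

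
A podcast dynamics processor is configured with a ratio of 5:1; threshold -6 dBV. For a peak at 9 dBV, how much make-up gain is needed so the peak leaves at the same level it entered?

12 dB

Without make-up, output = threshold + overshoot/5 = -6 + 3 = -3 dBV.
Gap to target: 12 dB.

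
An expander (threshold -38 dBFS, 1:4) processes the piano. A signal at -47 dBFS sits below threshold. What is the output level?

The input is 9 dB below the -38 dBFS threshold.
A 1:4 expander multiplies undershoot by 4: 9 × 4 = 36 dB below threshold.
Output = -38 − 36 = -74 dBFS.

-74 dBFS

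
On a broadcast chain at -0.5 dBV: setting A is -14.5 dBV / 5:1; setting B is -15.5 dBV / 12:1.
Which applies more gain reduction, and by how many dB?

A: overshoot 14 dB → output overshoot 2.8 dB → GR 11.2 dB.
B: overshoot 15 dB → output overshoot 1.25 dB → GR 13.75 dB.
Difference: 2.55 dB in favour of B.

B, by 2.55 dB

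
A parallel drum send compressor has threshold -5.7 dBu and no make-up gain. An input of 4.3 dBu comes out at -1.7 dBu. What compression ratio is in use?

Input overshoot = 4.3 − (-5.7) = 10 dB; output overshoot = -1.7 − (-5.7) = 4 dB.
Ratio = 10 / 4 = 2.5.

2.5:1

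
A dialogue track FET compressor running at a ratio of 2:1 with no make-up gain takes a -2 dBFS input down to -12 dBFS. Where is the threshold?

-22 dBFS

Gain reduction = -2 − (-12) = 10 dB; output overshoot = GR / (R − 1) = 10 / 1 = 10 dB.
Threshold = output − output overshoot = -12 − 10 = -22 dBFS.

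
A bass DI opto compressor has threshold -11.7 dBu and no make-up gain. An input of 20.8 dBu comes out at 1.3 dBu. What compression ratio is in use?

2.5:1

Input overshoot = 20.8 − (-11.7) = 32.5 dB; output overshoot = 1.3 − (-11.7) = 13 dB.
Ratio = 32.5 / 13 = 2.5.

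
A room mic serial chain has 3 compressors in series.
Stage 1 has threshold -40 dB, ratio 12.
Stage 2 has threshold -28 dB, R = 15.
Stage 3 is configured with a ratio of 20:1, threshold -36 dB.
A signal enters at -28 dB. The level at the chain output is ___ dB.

-39 dB

Stage 1: 12 dB above -40 dB, reduced 12:1 to 1 dB above → -39 dB.
Stage 2: -39 dB is at or below the -28 dB threshold — no compression; output -39 dB.
Stage 3: -39 dB is at or below the -36 dB threshold — no compression; output -39 dB.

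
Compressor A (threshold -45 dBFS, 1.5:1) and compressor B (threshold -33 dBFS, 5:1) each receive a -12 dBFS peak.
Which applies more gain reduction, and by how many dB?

B, by 5.8 dB

A: GR = 33 − 33/1.5 = 11 dB.
B: GR = 21 − 21/5 = 16.8 dB.
Difference: 5.8 dB in favour of B.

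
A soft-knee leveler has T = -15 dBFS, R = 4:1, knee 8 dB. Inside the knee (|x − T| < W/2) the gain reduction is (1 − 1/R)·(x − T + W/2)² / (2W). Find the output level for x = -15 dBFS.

x − T + W/2 = -15 − (-15) + 4 = 4.
GR = (1 − 1/4) × 4² / 16 = 0.75 × 16 / 16 = 0.75 dB.
Output = -15 − 0.75 = -15.75 dBFS.

-15.75 dBFS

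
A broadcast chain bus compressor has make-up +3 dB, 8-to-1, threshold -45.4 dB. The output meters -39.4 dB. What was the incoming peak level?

Before make-up, the level was -39.4 − 3 = -42.4 dB.
That's 3 dB above the -45.4 dB threshold.
Undo the ratio: input overshoot = 3 × 8 = 24 dB, giving input = -21.4 dB.

-21.4 dB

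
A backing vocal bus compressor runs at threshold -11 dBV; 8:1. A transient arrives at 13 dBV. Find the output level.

Overshoot: 13 − (-11) = 24 dB.
The 24 dB excess becomes 3 dB after 8:1 reduction.
That puts the output at -8 dBV.

-8 dBV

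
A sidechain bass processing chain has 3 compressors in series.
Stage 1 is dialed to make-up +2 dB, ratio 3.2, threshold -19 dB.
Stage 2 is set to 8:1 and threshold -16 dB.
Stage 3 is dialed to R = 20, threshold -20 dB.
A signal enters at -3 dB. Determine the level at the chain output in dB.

Stage 1: 16 dB above -19 dB, reduced 3.2:1 to 5 dB above → -14 dB; +2 dB make-up → -12 dB.
Stage 2: 4 dB above -16 dB, reduced 8:1 to 0.5 dB above → -15.5 dB.
Stage 3: overshoot 4.5 dB → 4.5/20 = 0.225 dB → -19.775 dB.

-19.775 dB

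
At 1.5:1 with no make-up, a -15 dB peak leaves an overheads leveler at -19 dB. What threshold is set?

Input is 12 dB above T (since output overshoot × R = input overshoot: (-19 − T)·1.5 = -15 − T gives T = -27 dB).
Check: -27 + (-15 − (-27))/1.5 = -27 + 8 = -19 dB. ✓

-27 dB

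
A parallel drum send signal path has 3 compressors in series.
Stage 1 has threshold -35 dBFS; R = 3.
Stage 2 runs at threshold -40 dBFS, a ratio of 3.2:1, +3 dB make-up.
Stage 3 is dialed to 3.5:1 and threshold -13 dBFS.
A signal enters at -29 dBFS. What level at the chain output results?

-34.8125 dBFS

Stage 1: overshoot 6 dB → 6/3 = 2 dB → -33 dBFS.
Stage 2: overshoot 7 dB → 7/3.2 = 2.1875 dB → -37.8125 dBFS; +3 dB make-up → -34.8125 dBFS.
Stage 3: below threshold (-34.8125 ≤ -13); passes unchanged; output -34.8125 dBFS.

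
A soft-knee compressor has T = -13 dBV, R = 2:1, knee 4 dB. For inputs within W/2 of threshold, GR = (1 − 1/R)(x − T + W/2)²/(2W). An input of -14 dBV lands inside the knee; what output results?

x − T + W/2 = -14 − (-13) + 2 = 1.
GR = (1 − 1/2) × 1² / 8 = 0.5 × 1 / 8 = 0.0625 dB.
Output = -14 − 0.0625 = -14.0625 dBV.

-14.0625 dBV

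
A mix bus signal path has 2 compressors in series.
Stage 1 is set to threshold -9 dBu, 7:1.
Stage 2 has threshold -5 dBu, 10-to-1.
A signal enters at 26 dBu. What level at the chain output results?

-4.9 dBu

Stage 1: overshoot 35 dB → 35/7 = 5 dB → -4 dBu.
Stage 2: 1 dB above -5 dBu, reduced 10:1 to 0.1 dB above → -4.9 dBu.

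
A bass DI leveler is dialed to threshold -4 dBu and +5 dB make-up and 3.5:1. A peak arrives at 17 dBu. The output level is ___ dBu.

Overshoot: 17 − (-4) = 21 dB.
The 21 dB excess becomes 6 dB after 3.5:1 reduction.
That puts the output at 2 dBu; make-up adds 5 dB, giving 7 dBu.

7 dBu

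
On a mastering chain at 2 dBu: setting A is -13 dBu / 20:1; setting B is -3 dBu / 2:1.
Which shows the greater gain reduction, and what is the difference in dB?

A: overshoot 15 dB → output overshoot 0.75 dB → GR 14.25 dB.
B: overshoot 5 dB → output overshoot 2.5 dB → GR 2.5 dB.
A applies 11.75 dB more gain reduction.

A, by 11.75 dB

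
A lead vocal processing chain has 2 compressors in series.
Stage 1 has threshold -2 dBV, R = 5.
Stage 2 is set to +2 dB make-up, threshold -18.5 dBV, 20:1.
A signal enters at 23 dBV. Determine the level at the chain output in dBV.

-15.425 dBV

Stage 1: 25 dB above -2 dBV, reduced 5:1 to 5 dB above → 3 dBV.
Stage 2: 21.5 dB above -18.5 dBV, reduced 20:1 to 1.075 dB above → -17.425 dBV; +2 dB make-up → -15.425 dBV.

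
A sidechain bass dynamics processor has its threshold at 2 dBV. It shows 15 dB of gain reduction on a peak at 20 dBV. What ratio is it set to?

6:1

Input overshoot = 20 − 2 = 18 dB.
Output overshoot = 18 − 15 = 3 dB.
Ratio = input overshoot / output overshoot = 18 / 3 = 6.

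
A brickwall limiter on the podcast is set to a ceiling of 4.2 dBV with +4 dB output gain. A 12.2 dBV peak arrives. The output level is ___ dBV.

8.2 dBV

At ∞:1, everything above 4.2 dBV is held at the ceiling.
Output gain then adds 4 dB: 4.2 + 4 = 8.2 dBV.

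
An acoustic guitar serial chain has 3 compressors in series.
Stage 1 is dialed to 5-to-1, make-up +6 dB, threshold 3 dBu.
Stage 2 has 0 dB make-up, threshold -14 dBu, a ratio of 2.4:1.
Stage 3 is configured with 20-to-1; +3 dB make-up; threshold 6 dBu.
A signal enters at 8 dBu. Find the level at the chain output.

-1 dBu

Stage 1: 8 dBu is 5 dB over 3 dBu; at 5:1 that becomes 1 dB over, giving 4 dBu; +6 dB make-up → 10 dBu.
Stage 2: overshoot 24 dB → 24/2.4 = 10 dB → -4 dBu.
Stage 3: -4 dBu ≤ 6 dBu, so stage 3 doesn't engage; make-up brings it to -1 dBu.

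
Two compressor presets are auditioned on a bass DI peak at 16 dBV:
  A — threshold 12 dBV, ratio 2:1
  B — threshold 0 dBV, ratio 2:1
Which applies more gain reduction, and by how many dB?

B, by 6 dB

A: 4 dB over, compressed to 2 dB over, so 2 dB of GR.
B: 16 dB over, compressed to 8 dB over, so 8 dB of GR.
B reduces 6 dB more.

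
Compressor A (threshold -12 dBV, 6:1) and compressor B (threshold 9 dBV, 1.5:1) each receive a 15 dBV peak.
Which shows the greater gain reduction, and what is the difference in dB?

A, by 20.5 dB

A: overshoot 27 dB → output overshoot 4.5 dB → GR 22.5 dB.
B: overshoot 6 dB → output overshoot 4 dB → GR 2 dB.
A applies 20.5 dB more gain reduction.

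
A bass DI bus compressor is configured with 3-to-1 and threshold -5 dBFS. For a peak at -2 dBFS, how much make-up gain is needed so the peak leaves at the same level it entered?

2 dB

Overshoot 3 dB → 3/3 = 1 dB after compression, so the compressed level is -5 + 1 = -4 dBFS.
Make-up = target − compressed = -2 − (-4) = 2 dB.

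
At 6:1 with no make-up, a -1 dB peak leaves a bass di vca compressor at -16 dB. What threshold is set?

Input is 18 dB above T (since output overshoot × R = input overshoot: (-16 − T)·6 = -1 − T gives T = -19 dB).
Check: -19 + (-1 − (-19))/6 = -19 + 3 = -16 dB. ✓

-19 dB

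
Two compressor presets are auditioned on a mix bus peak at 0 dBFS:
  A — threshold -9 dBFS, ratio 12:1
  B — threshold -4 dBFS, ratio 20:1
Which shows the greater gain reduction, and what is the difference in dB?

A: GR = 9 − 9/12 = 8.25 dB.
B: GR = 4 − 4/20 = 3.8 dB.
A reduces 4.45 dB more.

A, by 4.45 dB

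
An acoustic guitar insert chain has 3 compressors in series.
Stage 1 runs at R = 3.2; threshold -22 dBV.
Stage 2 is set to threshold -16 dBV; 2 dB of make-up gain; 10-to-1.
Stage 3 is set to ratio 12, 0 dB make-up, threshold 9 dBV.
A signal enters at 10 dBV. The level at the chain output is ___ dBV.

-13.6 dBV

Stage 1: 32 dB above -22 dBV, reduced 3.2:1 to 10 dB above → -12 dBV.
Stage 2: overshoot 4 dB → 4/10 = 0.4 dB → -15.6 dBV; +2 dB make-up → -13.6 dBV.
Stage 3: -13.6 dBV is at or below the 9 dBV threshold — no compression; output -13.6 dBV.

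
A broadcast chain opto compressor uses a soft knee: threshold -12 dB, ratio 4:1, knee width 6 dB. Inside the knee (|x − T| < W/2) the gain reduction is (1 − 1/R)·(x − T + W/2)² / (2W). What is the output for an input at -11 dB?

-12 dB

x − T + W/2 = -11 − (-12) + 3 = 4.
GR = (1 − 1/4) × 4² / 12 = 0.75 × 16 / 12 = 1 dB.
Output = -11 − 1 = -12 dB.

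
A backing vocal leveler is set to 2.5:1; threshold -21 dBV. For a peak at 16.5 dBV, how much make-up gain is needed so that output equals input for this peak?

22.5 dB

Without make-up, output = threshold + overshoot/2.5 = -21 + 15 = -6 dBV.
Gap to target: 22.5 dB.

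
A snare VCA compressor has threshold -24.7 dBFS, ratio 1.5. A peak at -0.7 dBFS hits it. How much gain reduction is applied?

-0.7 dBFS exceeds the threshold by 24 dB.
A 1.5:1 ratio leaves 16 dB of that excess.
So the signal is attenuated by 24 − 16 = 8 dB.

8 dB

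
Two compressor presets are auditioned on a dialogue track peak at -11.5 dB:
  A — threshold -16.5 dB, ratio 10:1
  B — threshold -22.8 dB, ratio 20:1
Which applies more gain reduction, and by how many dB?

A: overshoot 5 dB → output overshoot 0.5 dB → GR 4.5 dB.
B: overshoot 11.3 dB → output overshoot 0.565 dB → GR 10.735 dB.
B applies 6.235 dB more gain reduction.

B, by 6.235 dB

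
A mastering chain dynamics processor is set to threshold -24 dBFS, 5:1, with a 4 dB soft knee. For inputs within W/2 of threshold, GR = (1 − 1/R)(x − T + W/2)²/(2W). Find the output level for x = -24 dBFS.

-24.4 dBFS

x − T + W/2 = -24 − (-24) + 2 = 2.
GR = (1 − 1/5) × 2² / 8 = 0.8 × 4 / 8 = 0.4 dB.
Output = -24 − 0.4 = -24.4 dBFS.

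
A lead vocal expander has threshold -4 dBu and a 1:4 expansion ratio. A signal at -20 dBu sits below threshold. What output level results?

Undershoot = (-4) − (-20) = 16 dB.
At 1:4, that expands to 64 dB under threshold.
Output = -4 − 64 = -68 dBu.

-68 dBu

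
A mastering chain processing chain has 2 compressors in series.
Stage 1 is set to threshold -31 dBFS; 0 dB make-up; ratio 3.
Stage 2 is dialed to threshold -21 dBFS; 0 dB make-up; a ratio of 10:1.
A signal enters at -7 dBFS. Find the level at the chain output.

Stage 1: 24 dB above -31 dBFS, reduced 3:1 to 8 dB above → -23 dBFS.
Stage 2: -23 dBFS is at or below the -21 dBFS threshold — no compression; output -23 dBFS.

-23 dBFS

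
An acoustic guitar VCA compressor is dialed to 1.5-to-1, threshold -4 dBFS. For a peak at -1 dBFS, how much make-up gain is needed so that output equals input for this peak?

The peak compresses to -4 + 3/1.5 = -2 dBFS.
To reach -1 dBFS requires -1 − (-2) = 1 dB of make-up.

1 dB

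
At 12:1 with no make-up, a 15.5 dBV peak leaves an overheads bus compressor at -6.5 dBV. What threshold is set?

Gain reduction = 15.5 − (-6.5) = 22 dB; output overshoot = GR / (R − 1) = 22 / 11 = 2 dB.
Threshold = output − output overshoot = -6.5 − 2 = -8.5 dBV.

-8.5 dBV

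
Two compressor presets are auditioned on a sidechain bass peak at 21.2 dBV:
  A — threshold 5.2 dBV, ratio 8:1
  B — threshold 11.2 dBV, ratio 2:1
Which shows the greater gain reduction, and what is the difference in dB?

A, by 9 dB

A: GR = 16 − 16/8 = 14 dB.
B: GR = 10 − 10/2 = 5 dB.
A applies 9 dB more gain reduction.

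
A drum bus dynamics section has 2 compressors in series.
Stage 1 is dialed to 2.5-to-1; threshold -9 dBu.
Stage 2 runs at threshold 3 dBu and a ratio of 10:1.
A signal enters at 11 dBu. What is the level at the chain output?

Stage 1: 20 dB above -9 dBu, reduced 2.5:1 to 8 dB above → -1 dBu.
Stage 2: -1 dBu is at or below the 3 dBu threshold — no compression; output -1 dBu.

-1 dBu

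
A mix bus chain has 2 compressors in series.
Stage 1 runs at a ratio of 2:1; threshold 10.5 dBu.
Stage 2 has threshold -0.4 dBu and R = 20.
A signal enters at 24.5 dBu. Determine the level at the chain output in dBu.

Stage 1: 14 dB above 10.5 dBu, reduced 2:1 to 7 dB above → 17.5 dBu.
Stage 2: 17.5 dBu is 17.9 dB over -0.4 dBu; at 20:1 that becomes 0.895 dB over, giving 0.495 dBu.

0.495 dBu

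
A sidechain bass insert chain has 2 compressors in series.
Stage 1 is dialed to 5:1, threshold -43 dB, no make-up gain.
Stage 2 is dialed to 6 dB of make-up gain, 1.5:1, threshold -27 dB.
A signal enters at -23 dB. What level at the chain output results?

-33 dB

Stage 1: 20 dB above -43 dB, reduced 5:1 to 4 dB above → -39 dB.
Stage 2: -39 dB ≤ -27 dB, so stage 2 doesn't engage; make-up brings it to -33 dB.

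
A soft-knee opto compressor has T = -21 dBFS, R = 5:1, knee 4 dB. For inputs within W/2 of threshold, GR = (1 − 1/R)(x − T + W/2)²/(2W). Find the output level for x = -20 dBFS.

x − T + W/2 = -20 − (-21) + 2 = 3.
GR = (1 − 1/5) × 3² / 8 = 0.8 × 9 / 8 = 0.9 dB.
Output = -20 − 0.9 = -20.9 dBFS.

-20.9 dBFS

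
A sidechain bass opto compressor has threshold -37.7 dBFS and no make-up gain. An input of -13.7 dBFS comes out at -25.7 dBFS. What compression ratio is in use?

2:1

Input overshoot = -13.7 − (-37.7) = 24 dB; output overshoot = -25.7 − (-37.7) = 12 dB.
Ratio = 24 / 12 = 2.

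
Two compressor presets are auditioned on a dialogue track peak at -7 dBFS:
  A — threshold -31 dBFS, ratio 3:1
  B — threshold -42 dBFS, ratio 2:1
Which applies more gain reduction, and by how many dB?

A: GR = 24 − 24/3 = 16 dB.
B: GR = 35 − 35/2 = 17.5 dB.
B applies 1.5 dB more gain reduction.

B, by 1.5 dB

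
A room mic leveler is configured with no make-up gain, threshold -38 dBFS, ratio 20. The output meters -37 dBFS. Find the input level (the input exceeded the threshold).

The compressed level sits -37 − (-38) = 1 dB over threshold.
Before 20:1 compression the overshoot was 1 × 20 = 20 dB, so input = -38 + 20 = -18 dBFS.

-18 dBFS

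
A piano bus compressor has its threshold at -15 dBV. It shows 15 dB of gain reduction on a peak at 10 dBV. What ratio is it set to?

Input overshoot = 10 − (-15) = 25 dB.
Output overshoot = 25 − 15 = 10 dB.
Ratio = input overshoot / output overshoot = 25 / 10 = 2.5.

2.5:1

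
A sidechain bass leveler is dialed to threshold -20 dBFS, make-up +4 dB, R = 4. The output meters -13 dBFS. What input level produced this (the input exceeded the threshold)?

-8 dBFS

Stripping the +4 dB make-up gives -17 dBFS at the gain stage.
The compressed level sits -17 − (-20) = 3 dB over threshold.
Before 4:1 compression the overshoot was 3 × 4 = 12 dB, so input = -20 + 12 = -8 dBFS.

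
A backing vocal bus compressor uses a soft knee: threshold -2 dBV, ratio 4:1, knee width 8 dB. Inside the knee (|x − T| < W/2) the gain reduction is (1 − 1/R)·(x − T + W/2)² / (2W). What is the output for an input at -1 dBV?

x − T + W/2 = -1 − (-2) + 4 = 5.
GR = (1 − 1/4) × 5² / 16 = 0.75 × 25 / 16 = 1.171875 dB.
Output = -1 − 1.171875 = -2.171875 dBV.

-2.171875 dBV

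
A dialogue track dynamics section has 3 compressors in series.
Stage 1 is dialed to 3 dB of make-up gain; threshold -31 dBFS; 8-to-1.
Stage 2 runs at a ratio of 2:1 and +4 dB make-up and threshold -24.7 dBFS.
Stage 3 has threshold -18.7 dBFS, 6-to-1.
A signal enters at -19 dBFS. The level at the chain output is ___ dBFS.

Stage 1: -19 dBFS is 12 dB over -31 dBFS; at 8:1 that becomes 1.5 dB over, giving -29.5 dBFS; +3 dB make-up → -26.5 dBFS.
Stage 2: -26.5 dBFS ≤ -24.7 dBFS, so stage 2 doesn't engage; make-up brings it to -22.5 dBFS.
Stage 3: -22.5 dBFS ≤ -18.7 dBFS, so stage 3 doesn't engage; output -22.5 dBFS.

-22.5 dBFS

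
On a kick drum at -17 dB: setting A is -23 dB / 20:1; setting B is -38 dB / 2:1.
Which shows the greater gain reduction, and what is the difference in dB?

A: GR = 6 − 6/20 = 5.7 dB.
B: GR = 21 − 21/2 = 10.5 dB.
Difference: 4.8 dB in favour of B.

B, by 4.8 dB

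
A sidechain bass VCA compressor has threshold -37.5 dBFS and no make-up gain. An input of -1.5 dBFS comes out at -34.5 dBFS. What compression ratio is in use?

Input overshoot = -1.5 − (-37.5) = 36 dB; output overshoot = -34.5 − (-37.5) = 3 dB.
Ratio = 36 / 3 = 12.

12:1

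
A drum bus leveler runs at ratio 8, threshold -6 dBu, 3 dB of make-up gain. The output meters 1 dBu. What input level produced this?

26 dBu

Remove make-up: 1 − 3 = -2 dBu.
That's 4 dB above the -6 dBu threshold.
Input overshoot = R × output overshoot = 32 dB → input = -6 + 32 = 26 dBu.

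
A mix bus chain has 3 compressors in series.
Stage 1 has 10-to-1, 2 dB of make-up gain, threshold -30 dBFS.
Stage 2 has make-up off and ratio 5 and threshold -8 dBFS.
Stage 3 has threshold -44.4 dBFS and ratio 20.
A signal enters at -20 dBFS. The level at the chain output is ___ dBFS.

Stage 1: -20 dBFS is 10 dB over -30 dBFS; at 10:1 that becomes 1 dB over, giving -29 dBFS; +2 dB make-up → -27 dBFS.
Stage 2: -27 dBFS ≤ -8 dBFS, so stage 2 doesn't engage; output -27 dBFS.
Stage 3: overshoot 17.4 dB → 17.4/20 = 0.87 dB → -43.53 dBFS.

-43.53 dBFS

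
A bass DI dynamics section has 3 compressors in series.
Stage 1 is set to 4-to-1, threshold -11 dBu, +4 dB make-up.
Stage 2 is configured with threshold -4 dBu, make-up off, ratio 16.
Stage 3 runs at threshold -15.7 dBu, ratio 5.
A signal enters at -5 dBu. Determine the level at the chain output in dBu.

Stage 1: 6 dB above -11 dBu, reduced 4:1 to 1.5 dB above → -9.5 dBu; +4 dB make-up → -5.5 dBu.
Stage 2: -5.5 dBu is at or below the -4 dBu threshold — no compression; output -5.5 dBu.
Stage 3: overshoot 10.2 dB → 10.2/5 = 2.04 dB → -13.66 dBu.

-13.66 dBu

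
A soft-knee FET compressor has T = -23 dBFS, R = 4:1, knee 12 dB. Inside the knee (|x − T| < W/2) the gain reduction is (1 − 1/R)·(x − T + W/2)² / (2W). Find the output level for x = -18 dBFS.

-21.78125 dBFS

x − T + W/2 = -18 − (-23) + 6 = 11.
GR = (1 − 1/4) × 11² / 24 = 0.75 × 121 / 24 = 3.78125 dB.
Output = -18 − 3.78125 = -21.78125 dBFS.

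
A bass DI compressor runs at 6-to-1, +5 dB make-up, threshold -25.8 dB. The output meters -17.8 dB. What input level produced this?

Stripping the +5 dB make-up gives -22.8 dB at the gain stage.
That's 3 dB above the -25.8 dB threshold.
Input overshoot = R × output overshoot = 18 dB → input = -25.8 + 18 = -7.8 dB.

-7.8 dB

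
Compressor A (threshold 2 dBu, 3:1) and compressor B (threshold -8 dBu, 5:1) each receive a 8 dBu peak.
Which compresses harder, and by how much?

B, by 8.8 dB

A: GR = 6 − 6/3 = 4 dB.
B: GR = 16 − 16/5 = 12.8 dB.
B applies 8.8 dB more gain reduction.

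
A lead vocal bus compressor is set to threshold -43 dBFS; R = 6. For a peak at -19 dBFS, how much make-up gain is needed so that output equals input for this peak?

20 dB

Without make-up, output = threshold + overshoot/6 = -43 + 4 = -39 dBFS.
Gap to target: 20 dB.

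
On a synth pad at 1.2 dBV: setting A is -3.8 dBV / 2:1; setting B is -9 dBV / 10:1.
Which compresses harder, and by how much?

A: GR = 5 − 5/2 = 2.5 dB.
B: GR = 10.2 − 10.2/10 = 9.18 dB.
B applies 6.68 dB more gain reduction.

B, by 6.68 dB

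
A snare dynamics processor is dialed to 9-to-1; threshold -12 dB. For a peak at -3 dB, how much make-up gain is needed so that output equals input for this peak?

8 dB

The peak compresses to -12 + 9/9 = -11 dB.
To reach -3 dB requires -3 − (-11) = 8 dB of make-up.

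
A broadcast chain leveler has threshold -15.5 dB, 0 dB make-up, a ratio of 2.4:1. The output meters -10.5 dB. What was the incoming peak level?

Post-compression overshoot = -10.5 − (-15.5) = 5 dB.
Undo the ratio: input overshoot = 5 × 2.4 = 12 dB, giving input = -3.5 dB.

-3.5 dB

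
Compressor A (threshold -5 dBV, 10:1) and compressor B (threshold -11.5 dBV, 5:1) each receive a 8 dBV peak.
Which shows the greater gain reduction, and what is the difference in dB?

B, by 3.9 dB

A: GR = 13 − 13/10 = 11.7 dB.
B: GR = 19.5 − 19.5/5 = 15.6 dB.
Difference: 3.9 dB in favour of B.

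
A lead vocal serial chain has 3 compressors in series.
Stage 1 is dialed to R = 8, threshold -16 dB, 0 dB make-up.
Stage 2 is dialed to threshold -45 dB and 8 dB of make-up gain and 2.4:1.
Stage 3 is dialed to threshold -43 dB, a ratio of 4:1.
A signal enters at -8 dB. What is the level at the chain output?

Stage 1: -8 dB is 8 dB over -16 dB; at 8:1 that becomes 1 dB over, giving -15 dB.
Stage 2: -15 dB is 30 dB over -45 dB; at 2.4:1 that becomes 12.5 dB over, giving -32.5 dB; +8 dB make-up → -24.5 dB.
Stage 3: -24.5 dB is 18.5 dB over -43 dB; at 4:1 that becomes 4.625 dB over, giving -38.375 dB.

-38.375 dB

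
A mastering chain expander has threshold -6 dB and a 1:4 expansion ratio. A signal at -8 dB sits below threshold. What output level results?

-14 dB

Undershoot = (-6) − (-8) = 2 dB.
At 1:4, that expands to 8 dB under threshold.
Output = -6 − 8 = -14 dB.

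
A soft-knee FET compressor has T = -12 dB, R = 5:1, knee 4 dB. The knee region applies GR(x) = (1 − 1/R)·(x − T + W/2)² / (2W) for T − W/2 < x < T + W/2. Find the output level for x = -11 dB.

-11.9 dB

x − T + W/2 = -11 − (-12) + 2 = 3.
GR = (1 − 1/5) × 3² / 8 = 0.8 × 9 / 8 = 0.9 dB.
Output = -11 − 0.9 = -11.9 dB.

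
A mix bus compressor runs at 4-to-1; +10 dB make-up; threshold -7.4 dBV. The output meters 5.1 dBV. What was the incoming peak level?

Before make-up, the level was 5.1 − 10 = -4.9 dBV.
That's 2.5 dB above the -7.4 dBV threshold.
Undo the ratio: input overshoot = 2.5 × 4 = 10 dB, giving input = 2.6 dBV.

2.6 dBV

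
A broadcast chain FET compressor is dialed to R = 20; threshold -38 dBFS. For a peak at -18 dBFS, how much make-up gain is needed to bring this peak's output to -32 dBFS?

5 dB

The peak compresses to -38 + 20/20 = -37 dBFS.
To reach -32 dBFS requires -32 − (-37) = 5 dB of make-up.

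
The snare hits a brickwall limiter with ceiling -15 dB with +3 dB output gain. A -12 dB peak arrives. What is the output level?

-12 dB

A brickwall limiter is an ∞:1 compressor: any input above the ceiling is clamped to -15 dB.
Output gain then adds 3 dB: -15 + 3 = -12 dB.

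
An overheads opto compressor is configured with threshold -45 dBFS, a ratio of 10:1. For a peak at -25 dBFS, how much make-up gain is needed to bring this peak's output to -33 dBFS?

Overshoot 20 dB → 20/10 = 2 dB after compression, so the compressed level is -45 + 2 = -43 dBFS.
Make-up = target − compressed = -33 − (-43) = 10 dB.

10 dB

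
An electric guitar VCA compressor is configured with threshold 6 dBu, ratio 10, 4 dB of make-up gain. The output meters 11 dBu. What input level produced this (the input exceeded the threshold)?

Before make-up, the level was 11 − 4 = 7 dBu.
That's 1 dB above the 6 dBu threshold.
Input overshoot = R × output overshoot = 10 dB → input = 6 + 10 = 16 dBu.

16 dBu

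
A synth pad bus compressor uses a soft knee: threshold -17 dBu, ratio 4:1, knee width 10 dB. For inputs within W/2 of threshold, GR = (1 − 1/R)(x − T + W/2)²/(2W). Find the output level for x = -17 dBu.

x − T + W/2 = -17 − (-17) + 5 = 5.
GR = (1 − 1/4) × 5² / 20 = 0.75 × 25 / 20 = 0.9375 dB.
Output = -17 − 0.9375 = -17.9375 dBu.

-17.9375 dBu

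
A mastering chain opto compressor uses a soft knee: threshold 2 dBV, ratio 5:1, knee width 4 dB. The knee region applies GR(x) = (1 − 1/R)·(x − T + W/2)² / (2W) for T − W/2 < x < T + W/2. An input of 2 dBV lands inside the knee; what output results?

1.6 dBV

x − T + W/2 = 2 − 2 + 2 = 2.
GR = (1 − 1/5) × 2² / 8 = 0.8 × 4 / 8 = 0.4 dB.
Output = 2 − 0.4 = 1.6 dBV.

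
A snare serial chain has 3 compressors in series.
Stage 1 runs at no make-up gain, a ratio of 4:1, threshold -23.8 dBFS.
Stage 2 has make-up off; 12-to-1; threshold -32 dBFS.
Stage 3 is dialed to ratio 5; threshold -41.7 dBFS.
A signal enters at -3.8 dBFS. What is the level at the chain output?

Stage 1: overshoot 20 dB → 20/4 = 5 dB → -18.8 dBFS.
Stage 2: overshoot 13.2 dB → 13.2/12 = 1.1 dB → -30.9 dBFS.
Stage 3: -30.9 dBFS is 10.8 dB over -41.7 dBFS; at 5:1 that becomes 2.16 dB over, giving -39.54 dBFS.

-39.54 dBFS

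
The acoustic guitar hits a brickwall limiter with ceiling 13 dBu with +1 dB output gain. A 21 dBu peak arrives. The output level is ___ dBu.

14 dBu

At ∞:1, everything above 13 dBu is held at the ceiling.
Output gain then adds 1 dB: 13 + 1 = 14 dBu.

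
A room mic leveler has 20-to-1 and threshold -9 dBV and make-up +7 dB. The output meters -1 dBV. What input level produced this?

11 dBV

Before make-up, the level was -1 − 7 = -8 dBV.
The compressed level sits -8 − (-9) = 1 dB over threshold.
Input overshoot = R × output overshoot = 20 dB → input = -9 + 20 = 11 dBV.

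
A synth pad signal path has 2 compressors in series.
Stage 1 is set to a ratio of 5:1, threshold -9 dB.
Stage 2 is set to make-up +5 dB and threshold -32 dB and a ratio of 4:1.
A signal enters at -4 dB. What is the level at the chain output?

Stage 1: 5 dB above -9 dB, reduced 5:1 to 1 dB above → -8 dB.
Stage 2: 24 dB above -32 dB, reduced 4:1 to 6 dB above → -26 dB; +5 dB make-up → -21 dB.

-21 dB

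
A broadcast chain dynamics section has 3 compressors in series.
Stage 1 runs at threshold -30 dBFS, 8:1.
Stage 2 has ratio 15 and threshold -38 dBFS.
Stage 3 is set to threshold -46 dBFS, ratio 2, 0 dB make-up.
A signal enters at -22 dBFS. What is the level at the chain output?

Stage 1: overshoot 8 dB → 8/8 = 1 dB → -29 dBFS.
Stage 2: 9 dB above -38 dBFS, reduced 15:1 to 0.6 dB above → -37.4 dBFS.
Stage 3: overshoot 8.6 dB → 8.6/2 = 4.3 dB → -41.7 dBFS.

-41.7 dBFS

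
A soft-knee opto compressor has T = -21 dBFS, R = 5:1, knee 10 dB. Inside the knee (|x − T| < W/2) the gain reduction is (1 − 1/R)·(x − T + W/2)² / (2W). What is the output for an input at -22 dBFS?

x − T + W/2 = -22 − (-21) + 5 = 4.
GR = (1 − 1/5) × 4² / 20 = 0.8 × 16 / 20 = 0.64 dB.
Output = -22 − 0.64 = -22.64 dBFS.

-22.64 dBFS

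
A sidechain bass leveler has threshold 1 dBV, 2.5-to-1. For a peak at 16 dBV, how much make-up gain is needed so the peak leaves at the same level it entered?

9 dB

The peak compresses to 1 + 15/2.5 = 7 dBV.
To reach 16 dBV requires 16 − 7 = 9 dB of make-up.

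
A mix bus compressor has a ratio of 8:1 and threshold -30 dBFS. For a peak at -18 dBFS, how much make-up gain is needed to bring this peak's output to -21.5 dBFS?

7 dB

Without make-up, output = threshold + overshoot/8 = -30 + 1.5 = -28.5 dBFS.
Gap to target: 7 dB.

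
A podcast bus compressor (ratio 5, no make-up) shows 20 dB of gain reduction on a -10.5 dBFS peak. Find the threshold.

Input is 25 dB above T (since output overshoot × R = input overshoot: (-30.5 − T)·5 = -10.5 − T gives T = -35.5 dBFS).
Check: -35.5 + (-10.5 − (-35.5))/5 = -35.5 + 5 = -30.5 dBFS. ✓

-35.5 dBFS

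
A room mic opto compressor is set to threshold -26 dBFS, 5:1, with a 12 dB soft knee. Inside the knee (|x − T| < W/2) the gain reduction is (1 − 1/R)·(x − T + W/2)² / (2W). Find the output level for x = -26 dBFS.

x − T + W/2 = -26 − (-26) + 6 = 6.
GR = (1 − 1/5) × 6² / 24 = 0.8 × 36 / 24 = 1.2 dB.
Output = -26 − 1.2 = -27.2 dBFS.

-27.2 dBFS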